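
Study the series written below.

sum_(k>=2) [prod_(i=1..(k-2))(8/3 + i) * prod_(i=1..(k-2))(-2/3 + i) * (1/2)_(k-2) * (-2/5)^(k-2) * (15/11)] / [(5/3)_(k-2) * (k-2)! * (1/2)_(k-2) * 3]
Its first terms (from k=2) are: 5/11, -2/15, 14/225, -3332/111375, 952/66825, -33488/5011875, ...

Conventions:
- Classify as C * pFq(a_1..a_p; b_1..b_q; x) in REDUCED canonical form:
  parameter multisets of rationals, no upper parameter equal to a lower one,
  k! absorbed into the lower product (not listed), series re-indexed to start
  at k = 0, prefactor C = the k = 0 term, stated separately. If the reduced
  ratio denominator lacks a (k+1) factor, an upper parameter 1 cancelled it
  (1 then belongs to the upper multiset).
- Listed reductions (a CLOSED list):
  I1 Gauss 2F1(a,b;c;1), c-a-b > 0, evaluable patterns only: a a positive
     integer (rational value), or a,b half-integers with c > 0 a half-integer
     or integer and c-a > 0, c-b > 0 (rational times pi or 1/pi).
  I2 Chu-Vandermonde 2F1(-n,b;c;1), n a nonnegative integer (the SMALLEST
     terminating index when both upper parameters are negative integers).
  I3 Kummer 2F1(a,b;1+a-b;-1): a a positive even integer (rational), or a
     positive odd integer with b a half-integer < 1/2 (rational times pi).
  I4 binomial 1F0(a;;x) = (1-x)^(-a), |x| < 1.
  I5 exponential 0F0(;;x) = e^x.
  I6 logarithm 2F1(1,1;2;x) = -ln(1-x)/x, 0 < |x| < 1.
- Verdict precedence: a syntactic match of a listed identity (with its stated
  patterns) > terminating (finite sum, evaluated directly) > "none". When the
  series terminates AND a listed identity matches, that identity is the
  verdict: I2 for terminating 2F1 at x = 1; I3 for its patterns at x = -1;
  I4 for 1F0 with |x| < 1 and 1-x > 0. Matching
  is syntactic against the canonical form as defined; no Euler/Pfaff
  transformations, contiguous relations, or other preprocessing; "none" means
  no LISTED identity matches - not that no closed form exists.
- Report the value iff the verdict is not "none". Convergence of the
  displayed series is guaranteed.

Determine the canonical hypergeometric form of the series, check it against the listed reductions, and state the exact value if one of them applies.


At argument -2/5: a 2F1 with upper {1/3, 11/3}, lower {5/3}, scaled by C = 5/11. Verdict: none - this 2F1 at x = -2/5 matches no listed pattern, and upper {1/3, 11/3} holds no stopper.

The tell: with t_0 = 5/11, the running product (C = 5/11) telescopes to a rising factorial.
Ratio: r(k) = (-2/5) * (k+1/3) (k+11/3) / [(k+5/3) (k+1)] - rational in k, leading ratio (-2/5); with t_0 = 5/11, classification follows.


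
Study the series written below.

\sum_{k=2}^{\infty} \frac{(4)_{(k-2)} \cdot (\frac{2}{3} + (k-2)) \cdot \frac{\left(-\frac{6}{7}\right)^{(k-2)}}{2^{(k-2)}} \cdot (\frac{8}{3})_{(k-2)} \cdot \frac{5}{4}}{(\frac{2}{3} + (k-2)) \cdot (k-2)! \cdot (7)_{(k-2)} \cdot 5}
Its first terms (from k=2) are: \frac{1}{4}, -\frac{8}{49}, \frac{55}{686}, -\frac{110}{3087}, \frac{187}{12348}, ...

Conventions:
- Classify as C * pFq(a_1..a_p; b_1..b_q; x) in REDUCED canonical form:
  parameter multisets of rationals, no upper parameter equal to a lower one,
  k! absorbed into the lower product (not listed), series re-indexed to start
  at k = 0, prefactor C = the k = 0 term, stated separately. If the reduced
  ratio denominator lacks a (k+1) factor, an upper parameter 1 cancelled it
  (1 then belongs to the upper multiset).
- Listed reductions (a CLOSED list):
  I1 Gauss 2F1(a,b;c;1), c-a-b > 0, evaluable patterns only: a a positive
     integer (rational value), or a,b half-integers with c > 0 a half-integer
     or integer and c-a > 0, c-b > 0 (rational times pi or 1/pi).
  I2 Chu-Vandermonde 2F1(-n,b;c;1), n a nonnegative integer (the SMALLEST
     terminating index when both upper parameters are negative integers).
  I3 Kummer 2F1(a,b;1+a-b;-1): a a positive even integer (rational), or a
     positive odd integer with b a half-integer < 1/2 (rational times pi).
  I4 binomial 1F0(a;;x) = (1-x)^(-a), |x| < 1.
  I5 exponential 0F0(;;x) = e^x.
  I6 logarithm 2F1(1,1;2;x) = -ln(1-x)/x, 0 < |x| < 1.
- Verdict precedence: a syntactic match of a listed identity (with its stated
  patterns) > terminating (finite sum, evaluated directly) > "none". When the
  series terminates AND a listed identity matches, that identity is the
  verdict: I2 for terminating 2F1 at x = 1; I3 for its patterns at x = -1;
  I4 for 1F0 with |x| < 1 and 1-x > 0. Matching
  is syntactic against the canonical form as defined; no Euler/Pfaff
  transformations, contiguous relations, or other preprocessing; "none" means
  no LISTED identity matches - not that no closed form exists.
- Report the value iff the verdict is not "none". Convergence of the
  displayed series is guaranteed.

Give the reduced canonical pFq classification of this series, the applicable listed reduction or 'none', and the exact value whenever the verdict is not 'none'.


The tell: with t_0 = \frac{1}{4}, striking the common factor k + 2/3 reduces the term (C = 1/4, x = -3/7).
Step ratio: r(k) = -\frac{3}{7} * (k+\frac{8}{3}) (k+4) / [(k+7) (k+1)] - rational; roots negated = parameters, x = -\frac{3}{7}, C = \frac{1}{4}.

Reduced: x = -\frac{3}{7}, 2F1, upper = {\frac{8}{3}, 4}, lower = {7}, C = \frac{1}{4}. Verdict: none here - no I1-I6 shape fits x = -\frac{3}{7} with lower {7}.


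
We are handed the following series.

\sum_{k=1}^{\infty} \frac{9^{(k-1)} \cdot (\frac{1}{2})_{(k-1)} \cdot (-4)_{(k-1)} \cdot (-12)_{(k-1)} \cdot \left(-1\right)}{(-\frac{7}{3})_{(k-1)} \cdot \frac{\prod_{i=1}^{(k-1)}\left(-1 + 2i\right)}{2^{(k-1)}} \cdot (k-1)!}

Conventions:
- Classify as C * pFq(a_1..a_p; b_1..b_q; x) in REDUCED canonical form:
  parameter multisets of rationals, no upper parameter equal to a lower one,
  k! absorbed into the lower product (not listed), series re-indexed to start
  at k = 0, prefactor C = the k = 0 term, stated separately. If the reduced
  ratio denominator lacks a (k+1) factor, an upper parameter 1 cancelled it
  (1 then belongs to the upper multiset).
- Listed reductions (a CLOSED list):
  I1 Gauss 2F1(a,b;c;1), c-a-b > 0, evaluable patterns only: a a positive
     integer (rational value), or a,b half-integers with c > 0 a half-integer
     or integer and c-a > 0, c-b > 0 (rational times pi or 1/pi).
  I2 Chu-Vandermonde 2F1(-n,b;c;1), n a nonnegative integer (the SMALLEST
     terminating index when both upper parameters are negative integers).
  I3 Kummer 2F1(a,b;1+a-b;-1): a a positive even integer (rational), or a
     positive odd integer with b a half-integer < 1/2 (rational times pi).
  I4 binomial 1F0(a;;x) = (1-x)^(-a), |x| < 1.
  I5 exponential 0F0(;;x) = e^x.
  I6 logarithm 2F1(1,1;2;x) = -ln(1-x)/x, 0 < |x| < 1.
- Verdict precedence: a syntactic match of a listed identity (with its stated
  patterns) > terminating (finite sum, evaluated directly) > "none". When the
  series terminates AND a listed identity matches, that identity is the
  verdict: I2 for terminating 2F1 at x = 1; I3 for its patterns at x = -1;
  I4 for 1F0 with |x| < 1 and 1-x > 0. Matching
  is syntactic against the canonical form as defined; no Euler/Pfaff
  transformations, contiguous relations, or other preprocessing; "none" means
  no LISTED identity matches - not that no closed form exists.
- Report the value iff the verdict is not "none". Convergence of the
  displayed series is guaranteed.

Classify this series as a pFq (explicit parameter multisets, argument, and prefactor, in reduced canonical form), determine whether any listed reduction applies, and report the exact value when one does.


Reduced: x = 9, 2F1, upper = {-12, -4}, lower = {-\frac{7}{3}}, C = -1. Verdict: terminating - upper -4 stops the sum at k = 4; the 5 terms are added exactly. Exact value: \frac{815028392}{7}.

Key observation: t_0 = -1 here, and the parameter 1/2 appears in both the upper and lower lists and cancels.
Consecutive-term ratio: r(k) = 9 * (k-12) (k-4) / [(k-\frac{7}{3}) (k+1)] - rational in k, leading ratio 9; with t_0 = -1, classification follows.


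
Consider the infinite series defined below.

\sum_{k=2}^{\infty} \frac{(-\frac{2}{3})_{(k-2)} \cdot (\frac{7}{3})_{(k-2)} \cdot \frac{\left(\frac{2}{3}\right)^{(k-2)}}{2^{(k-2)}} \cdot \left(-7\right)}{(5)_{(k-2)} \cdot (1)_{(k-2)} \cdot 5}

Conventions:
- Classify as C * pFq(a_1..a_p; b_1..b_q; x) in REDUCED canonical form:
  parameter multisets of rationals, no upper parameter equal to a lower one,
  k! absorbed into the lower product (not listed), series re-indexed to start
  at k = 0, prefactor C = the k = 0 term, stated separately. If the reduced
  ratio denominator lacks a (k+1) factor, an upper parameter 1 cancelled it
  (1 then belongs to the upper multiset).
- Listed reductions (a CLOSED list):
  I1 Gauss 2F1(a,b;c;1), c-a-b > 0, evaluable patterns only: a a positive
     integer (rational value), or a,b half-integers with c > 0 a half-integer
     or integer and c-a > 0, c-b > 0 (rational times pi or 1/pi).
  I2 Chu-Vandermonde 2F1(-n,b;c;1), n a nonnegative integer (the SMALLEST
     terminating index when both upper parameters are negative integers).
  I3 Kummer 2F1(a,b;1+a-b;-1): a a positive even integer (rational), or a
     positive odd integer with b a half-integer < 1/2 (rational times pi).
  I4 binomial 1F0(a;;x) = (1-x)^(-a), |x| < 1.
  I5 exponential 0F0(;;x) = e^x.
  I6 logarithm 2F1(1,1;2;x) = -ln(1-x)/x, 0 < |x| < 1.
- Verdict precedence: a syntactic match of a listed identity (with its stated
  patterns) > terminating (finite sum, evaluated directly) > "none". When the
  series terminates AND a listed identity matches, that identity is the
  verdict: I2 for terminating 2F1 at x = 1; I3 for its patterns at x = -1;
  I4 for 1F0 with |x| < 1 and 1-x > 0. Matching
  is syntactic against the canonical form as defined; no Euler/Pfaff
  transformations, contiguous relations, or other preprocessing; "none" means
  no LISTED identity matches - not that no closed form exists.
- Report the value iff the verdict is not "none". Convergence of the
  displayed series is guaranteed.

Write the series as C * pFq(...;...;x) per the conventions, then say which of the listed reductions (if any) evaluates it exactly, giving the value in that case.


This is -\frac{7}{5} * 2F1(-\frac{2}{3}, \frac{7}{3}; 5; \frac{1}{3}) in reduced canonical form. Verdict: none (x = \frac{1}{3}): each listed identity misses the multisets {-\frac{2}{3}, \frac{7}{3}} ; {5}.

Structural cue: x = \frac{1}{3} and the two k-th powers (prefactor -7/5) combine into one argument.
Ratio: r(k) = \frac{1}{3} * (k-\frac{2}{3}) (k+\frac{7}{3}) / [(k+5) (k+1)] - rational; roots negated = parameters, x = \frac{1}{3}, C = -\frac{7}{5}.


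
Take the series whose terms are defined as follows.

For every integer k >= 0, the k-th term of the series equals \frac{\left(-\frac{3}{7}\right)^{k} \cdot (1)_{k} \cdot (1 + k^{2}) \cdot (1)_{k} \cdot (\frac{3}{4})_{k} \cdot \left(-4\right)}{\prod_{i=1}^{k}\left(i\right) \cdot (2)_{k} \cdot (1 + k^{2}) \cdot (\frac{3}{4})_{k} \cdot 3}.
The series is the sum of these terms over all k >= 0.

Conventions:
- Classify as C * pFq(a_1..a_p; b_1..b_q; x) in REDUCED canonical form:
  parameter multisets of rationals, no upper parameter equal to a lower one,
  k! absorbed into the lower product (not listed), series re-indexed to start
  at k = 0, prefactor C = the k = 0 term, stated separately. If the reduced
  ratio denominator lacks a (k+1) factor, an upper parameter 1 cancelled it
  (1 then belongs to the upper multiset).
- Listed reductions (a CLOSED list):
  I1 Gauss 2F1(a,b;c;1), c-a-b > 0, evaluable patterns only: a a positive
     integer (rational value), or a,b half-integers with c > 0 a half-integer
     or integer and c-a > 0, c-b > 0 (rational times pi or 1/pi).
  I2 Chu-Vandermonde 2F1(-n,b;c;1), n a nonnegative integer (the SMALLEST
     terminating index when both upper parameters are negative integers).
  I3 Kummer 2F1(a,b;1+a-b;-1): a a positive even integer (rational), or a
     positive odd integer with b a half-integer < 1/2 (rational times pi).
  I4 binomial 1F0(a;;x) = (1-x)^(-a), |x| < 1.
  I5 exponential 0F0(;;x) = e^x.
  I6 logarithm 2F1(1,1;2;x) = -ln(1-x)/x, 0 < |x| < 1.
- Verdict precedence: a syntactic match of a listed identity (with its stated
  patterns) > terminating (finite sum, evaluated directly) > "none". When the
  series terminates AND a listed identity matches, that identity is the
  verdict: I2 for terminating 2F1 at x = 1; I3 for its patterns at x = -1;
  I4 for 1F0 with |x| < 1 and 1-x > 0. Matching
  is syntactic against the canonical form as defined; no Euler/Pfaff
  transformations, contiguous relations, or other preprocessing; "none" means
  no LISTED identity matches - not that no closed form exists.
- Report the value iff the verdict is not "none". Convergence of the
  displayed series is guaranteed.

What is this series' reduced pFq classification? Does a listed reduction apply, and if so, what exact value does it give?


With C = -\frac{4}{3}: the canonical form is 2F1(1, 1; 2; -\frac{3}{7}). Verdict: logarithm (I6) applies (the logarithm: parameters (1,1;2), x = -\frac{3}{7}). Sum: \left(-\frac{28}{9}\right) \cdot \ln\left(\frac{10}{7}\right).

Key observation: t_0 = -\frac{4}{3} here, and the constant factors (prefactor -4/3) combine into one prefactor.
Adjacent-term ratio: r(k) = -\frac{3}{7} * (k+1) (k+1) / [(k+2) (k+1)] - rational; roots negated = parameters, x = -\frac{3}{7}, C = -\frac{4}{3}.


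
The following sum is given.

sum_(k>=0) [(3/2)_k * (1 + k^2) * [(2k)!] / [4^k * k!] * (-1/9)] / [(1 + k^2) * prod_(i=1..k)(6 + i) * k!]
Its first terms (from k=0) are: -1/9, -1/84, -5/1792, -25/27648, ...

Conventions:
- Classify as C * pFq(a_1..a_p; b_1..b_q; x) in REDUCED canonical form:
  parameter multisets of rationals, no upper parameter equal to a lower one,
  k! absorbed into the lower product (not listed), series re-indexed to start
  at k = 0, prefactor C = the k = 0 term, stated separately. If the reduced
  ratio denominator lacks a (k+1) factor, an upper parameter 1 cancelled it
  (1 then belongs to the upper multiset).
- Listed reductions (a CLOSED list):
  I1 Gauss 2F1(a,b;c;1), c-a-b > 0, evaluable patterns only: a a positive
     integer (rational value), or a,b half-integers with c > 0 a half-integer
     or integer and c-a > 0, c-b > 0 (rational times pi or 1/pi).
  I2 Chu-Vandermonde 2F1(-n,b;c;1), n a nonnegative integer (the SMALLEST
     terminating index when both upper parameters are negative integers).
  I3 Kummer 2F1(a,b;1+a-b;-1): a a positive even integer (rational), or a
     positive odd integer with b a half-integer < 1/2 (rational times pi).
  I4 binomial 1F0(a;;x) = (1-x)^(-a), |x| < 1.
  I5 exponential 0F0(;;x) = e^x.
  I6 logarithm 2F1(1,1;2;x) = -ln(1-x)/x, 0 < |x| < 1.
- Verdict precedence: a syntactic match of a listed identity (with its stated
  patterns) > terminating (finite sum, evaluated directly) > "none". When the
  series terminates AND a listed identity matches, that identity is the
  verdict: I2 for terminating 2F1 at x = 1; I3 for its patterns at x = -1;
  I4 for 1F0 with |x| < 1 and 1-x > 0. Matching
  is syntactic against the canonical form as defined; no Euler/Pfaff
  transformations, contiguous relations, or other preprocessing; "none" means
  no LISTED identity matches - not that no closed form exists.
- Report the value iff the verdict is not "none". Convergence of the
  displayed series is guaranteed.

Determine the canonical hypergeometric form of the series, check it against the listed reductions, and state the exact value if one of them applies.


Reduced: x = 1, 2F1, upper = {1/2, 3/2}, lower = {7}, C = -1/9. Verdict (x = 1): the half-integer Gauss pattern (I1) applies (x = 1; upper {1/2, 3/2} half-integers, c = 7 in the evaluable pattern). Hence: (-262144/654885) / pi.

First insight: with t_0 = -1/9, striking the common factor k^2 + 1 reduces the term (C = -1/9).
Adjacent-term ratio: r(k) = 1 * (k+1/2) (k+3/2) / [(k+7) (k+1)] - poly over poly, x = 1 from leading terms; C = -1/9 at k = 0.


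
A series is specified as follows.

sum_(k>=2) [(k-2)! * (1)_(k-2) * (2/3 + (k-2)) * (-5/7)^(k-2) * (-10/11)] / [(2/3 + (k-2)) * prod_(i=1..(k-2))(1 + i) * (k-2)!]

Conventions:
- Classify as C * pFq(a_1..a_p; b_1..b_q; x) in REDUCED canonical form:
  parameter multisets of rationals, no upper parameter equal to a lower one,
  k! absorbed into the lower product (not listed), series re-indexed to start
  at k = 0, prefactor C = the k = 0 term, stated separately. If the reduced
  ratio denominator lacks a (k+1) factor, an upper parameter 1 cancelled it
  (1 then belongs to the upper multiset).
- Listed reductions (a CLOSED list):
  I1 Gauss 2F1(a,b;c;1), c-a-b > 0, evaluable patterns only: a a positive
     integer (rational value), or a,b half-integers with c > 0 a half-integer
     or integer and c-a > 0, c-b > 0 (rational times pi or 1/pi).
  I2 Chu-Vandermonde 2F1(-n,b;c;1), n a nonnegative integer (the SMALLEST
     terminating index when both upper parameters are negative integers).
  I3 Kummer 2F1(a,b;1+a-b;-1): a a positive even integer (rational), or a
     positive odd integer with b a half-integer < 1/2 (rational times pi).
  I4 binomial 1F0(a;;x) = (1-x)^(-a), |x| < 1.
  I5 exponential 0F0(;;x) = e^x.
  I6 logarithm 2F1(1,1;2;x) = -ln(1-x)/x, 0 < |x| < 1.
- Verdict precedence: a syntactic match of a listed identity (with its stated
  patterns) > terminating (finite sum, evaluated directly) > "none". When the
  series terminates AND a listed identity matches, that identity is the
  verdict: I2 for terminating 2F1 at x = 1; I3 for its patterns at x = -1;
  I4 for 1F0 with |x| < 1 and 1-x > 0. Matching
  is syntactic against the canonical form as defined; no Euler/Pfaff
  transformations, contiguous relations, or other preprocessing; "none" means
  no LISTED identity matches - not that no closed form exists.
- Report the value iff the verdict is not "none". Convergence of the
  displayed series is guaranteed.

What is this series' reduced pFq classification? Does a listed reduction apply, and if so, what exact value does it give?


Key observation: x = (-5/7) and the lower running product (C = -10/11, x = -5/7) is a rising factorial.
Consecutive-term ratio: r(k) = (-5/7) * (k+1) (k+1) / [(k+2) (k+1)] - rational in k, leading ratio (-5/7); with t_0 = -10/11, classification follows.

Reduced: x = -5/7, 2F1, upper = {1, 1}, lower = {2}, C = -10/11. Verdict at x = -5/7: the logarithmic series (I6) matches (the logarithm: parameters (1,1;2), x = -5/7). Hence: (-14/11) * ln(12/7).


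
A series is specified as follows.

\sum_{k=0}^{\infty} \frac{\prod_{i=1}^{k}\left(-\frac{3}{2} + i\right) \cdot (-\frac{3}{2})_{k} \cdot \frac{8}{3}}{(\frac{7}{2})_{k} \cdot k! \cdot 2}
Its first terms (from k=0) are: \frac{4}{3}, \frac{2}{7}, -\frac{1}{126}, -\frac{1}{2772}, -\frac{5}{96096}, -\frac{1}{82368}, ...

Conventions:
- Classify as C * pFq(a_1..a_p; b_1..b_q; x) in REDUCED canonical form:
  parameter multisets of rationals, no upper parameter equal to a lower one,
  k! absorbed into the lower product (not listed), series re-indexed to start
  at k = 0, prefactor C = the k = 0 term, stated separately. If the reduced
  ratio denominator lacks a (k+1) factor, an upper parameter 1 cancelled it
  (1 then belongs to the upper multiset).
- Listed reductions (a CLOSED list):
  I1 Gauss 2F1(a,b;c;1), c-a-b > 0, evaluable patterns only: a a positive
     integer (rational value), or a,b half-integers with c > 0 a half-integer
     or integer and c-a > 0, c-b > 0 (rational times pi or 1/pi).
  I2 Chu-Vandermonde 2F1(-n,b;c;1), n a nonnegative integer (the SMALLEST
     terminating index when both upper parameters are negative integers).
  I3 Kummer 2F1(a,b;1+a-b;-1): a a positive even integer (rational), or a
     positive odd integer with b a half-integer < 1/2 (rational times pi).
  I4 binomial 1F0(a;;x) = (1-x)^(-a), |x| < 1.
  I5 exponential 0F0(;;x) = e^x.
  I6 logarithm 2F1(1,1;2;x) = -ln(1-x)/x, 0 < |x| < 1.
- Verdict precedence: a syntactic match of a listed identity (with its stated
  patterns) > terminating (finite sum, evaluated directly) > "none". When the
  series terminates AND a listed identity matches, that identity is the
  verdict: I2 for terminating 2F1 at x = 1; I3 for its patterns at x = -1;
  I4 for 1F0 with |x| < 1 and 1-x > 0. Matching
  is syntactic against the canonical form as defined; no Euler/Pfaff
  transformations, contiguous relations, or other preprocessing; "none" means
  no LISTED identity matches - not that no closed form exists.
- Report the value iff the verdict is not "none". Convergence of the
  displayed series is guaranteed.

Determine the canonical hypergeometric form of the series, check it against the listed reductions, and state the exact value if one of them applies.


Classification (C = \frac{4}{3}): 2F1 with upper {-\frac{3}{2}, -\frac{1}{2}}, lower {\frac{7}{2}}, argument x = 1. Verdict: the half-integer Gauss pattern (I1) fires (x = 1; upper {-\frac{3}{2}, -\frac{1}{2}} half-integers, c = \frac{7}{2} in the evaluable pattern). Value: \frac{525}{1024} \cdot \pi.

The tell: t_0 = \frac{4}{3} here, and the constant factors (C = 4/3, x = 1) combine into one prefactor.
Consecutive-term ratio: r(k) = 1 * (k-\frac{3}{2}) (k-\frac{1}{2}) / [(k+\frac{7}{2}) (k+1)] - rational in k. x = 1; t_0 = \frac{4}{3}; negate the roots.


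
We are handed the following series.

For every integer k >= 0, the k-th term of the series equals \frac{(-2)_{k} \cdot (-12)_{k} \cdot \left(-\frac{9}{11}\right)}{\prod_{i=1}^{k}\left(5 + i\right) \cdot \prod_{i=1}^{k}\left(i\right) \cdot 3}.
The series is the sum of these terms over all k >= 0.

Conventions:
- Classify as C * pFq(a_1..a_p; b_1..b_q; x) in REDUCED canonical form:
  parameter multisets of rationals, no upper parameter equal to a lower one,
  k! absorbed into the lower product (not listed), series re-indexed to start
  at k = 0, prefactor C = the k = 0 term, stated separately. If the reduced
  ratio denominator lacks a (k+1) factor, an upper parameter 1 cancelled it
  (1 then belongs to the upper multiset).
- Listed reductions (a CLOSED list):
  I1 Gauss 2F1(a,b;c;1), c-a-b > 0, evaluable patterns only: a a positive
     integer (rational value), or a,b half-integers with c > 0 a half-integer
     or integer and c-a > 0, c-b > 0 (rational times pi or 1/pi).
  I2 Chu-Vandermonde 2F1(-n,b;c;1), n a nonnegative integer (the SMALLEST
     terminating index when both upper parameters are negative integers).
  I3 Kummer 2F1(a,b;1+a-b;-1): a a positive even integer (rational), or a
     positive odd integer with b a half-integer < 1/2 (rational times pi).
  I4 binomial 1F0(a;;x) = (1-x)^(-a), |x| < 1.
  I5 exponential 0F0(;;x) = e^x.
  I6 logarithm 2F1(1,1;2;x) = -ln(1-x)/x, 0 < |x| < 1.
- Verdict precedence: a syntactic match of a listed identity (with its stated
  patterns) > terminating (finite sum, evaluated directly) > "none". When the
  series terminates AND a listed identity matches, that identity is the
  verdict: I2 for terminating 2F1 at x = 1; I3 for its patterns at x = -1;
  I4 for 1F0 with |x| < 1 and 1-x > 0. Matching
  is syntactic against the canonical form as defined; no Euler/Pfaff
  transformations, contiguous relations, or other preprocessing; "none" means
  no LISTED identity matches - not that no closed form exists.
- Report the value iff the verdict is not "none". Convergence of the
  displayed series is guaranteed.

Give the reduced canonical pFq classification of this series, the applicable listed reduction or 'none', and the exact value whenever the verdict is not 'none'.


Structural cue: t_0 being -\frac{3}{11}, the constant factors (C = -3/11) combine into one prefactor.
Ratio: r(k) = 1 * (k-12) (k-2) / [(k+6) (k+1)] - poly over poly, x = 1 from leading terms; C = -\frac{3}{11} at k = 0.

x = 1 here; the reduced form reads 2F1, upper {-12, -2}, lower {6}, C = -\frac{3}{11}. Verdict (x = 1): Chu-Vandermonde (I2) applies (terminating 2F1 at x = 1 with n = 2, b = -12, c = 6). Sum: -\frac{171}{77}.


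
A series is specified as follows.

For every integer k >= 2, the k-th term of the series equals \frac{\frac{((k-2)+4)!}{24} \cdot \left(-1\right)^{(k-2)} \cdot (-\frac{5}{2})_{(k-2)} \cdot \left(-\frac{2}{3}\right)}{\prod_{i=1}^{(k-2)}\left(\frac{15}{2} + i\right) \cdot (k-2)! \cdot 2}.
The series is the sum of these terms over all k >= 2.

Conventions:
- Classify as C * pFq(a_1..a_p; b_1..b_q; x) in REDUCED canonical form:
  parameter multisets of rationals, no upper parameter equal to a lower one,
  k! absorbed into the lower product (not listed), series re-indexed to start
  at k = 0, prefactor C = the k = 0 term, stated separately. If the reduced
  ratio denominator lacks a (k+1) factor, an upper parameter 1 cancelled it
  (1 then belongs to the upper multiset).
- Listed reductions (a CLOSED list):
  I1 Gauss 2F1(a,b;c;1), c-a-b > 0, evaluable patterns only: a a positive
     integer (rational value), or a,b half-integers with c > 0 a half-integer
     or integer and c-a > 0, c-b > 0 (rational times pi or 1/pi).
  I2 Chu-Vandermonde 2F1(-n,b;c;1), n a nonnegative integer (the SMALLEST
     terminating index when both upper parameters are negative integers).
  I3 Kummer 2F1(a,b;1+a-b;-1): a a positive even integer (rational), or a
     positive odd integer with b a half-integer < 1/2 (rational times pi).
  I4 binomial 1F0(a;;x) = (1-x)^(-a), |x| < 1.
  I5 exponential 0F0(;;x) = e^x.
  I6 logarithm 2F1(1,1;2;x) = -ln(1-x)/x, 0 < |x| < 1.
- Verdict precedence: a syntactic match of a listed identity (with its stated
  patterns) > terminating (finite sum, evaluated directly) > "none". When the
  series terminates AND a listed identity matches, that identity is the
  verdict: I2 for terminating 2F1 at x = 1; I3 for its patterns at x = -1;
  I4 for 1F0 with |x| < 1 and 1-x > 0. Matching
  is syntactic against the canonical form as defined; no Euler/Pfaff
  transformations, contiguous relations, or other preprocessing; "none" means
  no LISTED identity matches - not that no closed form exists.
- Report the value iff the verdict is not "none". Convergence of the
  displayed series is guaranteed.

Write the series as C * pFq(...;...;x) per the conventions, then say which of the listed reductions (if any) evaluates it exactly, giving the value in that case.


With C = -\frac{1}{3}: the canonical form is 2F1(-\frac{5}{2}, 5; \frac{17}{2}; -1). Verdict: Kummer's theorem (I3) fires (x = -1; c = \frac{17}{2} equals 1+a-b for upper {-\frac{5}{2}, 5}: listed pattern). Exact value: \left(-\frac{45045}{131072}\right) \cdot \pi.

First insight: x = -1 and the constant factors (C = -1/3) combine into one prefactor.
Consecutive-term ratio: r(k) = -1 * (k-\frac{5}{2}) (k+5) / [(k+\frac{17}{2}) (k+1)] ; factor over Q: parameters, x = -1, and C = -\frac{1}{3}.


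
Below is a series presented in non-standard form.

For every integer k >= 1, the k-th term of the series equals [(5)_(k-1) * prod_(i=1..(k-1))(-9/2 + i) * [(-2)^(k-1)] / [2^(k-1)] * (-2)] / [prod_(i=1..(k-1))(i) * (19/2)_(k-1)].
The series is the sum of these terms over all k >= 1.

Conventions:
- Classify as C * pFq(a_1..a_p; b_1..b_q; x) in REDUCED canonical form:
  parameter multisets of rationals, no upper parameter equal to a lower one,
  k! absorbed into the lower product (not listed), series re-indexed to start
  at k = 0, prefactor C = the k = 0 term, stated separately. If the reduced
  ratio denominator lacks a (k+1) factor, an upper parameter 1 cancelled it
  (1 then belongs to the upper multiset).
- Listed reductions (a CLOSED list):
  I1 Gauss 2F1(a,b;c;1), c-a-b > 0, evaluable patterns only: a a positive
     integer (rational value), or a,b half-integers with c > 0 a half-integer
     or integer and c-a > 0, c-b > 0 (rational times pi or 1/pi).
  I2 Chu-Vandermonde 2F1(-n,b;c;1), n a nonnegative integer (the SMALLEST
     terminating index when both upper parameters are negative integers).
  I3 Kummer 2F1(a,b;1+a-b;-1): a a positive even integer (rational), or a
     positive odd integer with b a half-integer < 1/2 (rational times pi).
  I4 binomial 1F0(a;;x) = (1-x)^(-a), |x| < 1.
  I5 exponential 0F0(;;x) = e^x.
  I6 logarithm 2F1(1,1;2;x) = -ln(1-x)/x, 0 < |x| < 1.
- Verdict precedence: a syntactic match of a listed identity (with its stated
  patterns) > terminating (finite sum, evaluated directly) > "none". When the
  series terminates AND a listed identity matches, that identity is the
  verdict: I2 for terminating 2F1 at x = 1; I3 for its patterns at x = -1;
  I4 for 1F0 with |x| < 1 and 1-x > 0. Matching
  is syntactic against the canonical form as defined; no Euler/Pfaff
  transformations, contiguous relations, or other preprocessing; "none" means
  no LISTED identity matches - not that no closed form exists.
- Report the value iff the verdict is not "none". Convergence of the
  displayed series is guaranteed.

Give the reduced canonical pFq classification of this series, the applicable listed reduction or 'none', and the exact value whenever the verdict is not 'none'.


Key observation: x = (-1) and the running product (prefactor -2) telescopes to a rising factorial.
Step ratio: r(k) = (-1) * (k-7/2) (k+5) / [(k+19/2) (k+1)] - rational in k, leading ratio (-1); with t_0 = -2, classification follows.

This is -2 * 2F1(-7/2, 5; 19/2; -1) in reduced canonical form. Verdict: the Kummer evaluation I3 fires (x = -1; c = 19/2 equals 1+a-b for upper {-7/2, 5}: listed pattern). Its exact value is (-765765/262144) * pi.


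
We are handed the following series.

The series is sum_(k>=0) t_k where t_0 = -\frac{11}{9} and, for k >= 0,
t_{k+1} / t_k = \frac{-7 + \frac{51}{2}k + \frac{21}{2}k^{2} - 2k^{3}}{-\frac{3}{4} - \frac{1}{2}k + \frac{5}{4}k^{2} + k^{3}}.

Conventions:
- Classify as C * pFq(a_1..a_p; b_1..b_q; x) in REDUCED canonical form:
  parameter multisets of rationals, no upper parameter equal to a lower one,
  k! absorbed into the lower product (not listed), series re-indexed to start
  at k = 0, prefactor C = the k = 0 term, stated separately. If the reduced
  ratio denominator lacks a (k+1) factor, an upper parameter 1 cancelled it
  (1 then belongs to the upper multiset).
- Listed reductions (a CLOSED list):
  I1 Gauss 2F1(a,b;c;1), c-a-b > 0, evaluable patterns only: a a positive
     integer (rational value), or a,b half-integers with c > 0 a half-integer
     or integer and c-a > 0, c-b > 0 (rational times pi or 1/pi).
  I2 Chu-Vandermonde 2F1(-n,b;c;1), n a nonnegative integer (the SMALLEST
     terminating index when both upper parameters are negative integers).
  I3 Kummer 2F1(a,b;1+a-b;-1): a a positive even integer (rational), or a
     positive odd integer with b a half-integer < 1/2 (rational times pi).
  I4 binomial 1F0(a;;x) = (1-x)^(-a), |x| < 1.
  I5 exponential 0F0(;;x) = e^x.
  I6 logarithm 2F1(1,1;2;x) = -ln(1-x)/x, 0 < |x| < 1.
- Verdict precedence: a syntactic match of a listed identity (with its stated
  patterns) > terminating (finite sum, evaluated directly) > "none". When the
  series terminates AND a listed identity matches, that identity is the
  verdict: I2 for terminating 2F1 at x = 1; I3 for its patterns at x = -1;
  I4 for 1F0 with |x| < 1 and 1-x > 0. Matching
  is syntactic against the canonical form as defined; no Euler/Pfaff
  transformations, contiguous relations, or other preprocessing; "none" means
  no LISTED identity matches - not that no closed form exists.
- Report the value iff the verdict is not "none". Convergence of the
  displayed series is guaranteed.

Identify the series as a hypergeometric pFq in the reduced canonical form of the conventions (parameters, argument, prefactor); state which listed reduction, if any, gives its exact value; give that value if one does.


Canonical form: C = -\frac{11}{9} times 3F2 with upper {-7, -\frac{1}{4}, 2}, lower {-\frac{3}{4}, 1}, x = -2. Verdict: terminating at k = 7: the factor (-7)_k kills every later term; summing the 8 survivors is exact. Exact value: -\frac{174863293}{5967}.

Key step: x = -2 and the expanded ratio factors over Q; C = -11/9, roots give parameters.
Consecutive-term ratio: r(k) = -2 * (k-7) (k-\frac{1}{4}) (k+2) / [(k-\frac{3}{4}) (k+1) (k+1)] - poly over poly, x = -2 from leading terms; C = -\frac{11}{9} at k = 0.


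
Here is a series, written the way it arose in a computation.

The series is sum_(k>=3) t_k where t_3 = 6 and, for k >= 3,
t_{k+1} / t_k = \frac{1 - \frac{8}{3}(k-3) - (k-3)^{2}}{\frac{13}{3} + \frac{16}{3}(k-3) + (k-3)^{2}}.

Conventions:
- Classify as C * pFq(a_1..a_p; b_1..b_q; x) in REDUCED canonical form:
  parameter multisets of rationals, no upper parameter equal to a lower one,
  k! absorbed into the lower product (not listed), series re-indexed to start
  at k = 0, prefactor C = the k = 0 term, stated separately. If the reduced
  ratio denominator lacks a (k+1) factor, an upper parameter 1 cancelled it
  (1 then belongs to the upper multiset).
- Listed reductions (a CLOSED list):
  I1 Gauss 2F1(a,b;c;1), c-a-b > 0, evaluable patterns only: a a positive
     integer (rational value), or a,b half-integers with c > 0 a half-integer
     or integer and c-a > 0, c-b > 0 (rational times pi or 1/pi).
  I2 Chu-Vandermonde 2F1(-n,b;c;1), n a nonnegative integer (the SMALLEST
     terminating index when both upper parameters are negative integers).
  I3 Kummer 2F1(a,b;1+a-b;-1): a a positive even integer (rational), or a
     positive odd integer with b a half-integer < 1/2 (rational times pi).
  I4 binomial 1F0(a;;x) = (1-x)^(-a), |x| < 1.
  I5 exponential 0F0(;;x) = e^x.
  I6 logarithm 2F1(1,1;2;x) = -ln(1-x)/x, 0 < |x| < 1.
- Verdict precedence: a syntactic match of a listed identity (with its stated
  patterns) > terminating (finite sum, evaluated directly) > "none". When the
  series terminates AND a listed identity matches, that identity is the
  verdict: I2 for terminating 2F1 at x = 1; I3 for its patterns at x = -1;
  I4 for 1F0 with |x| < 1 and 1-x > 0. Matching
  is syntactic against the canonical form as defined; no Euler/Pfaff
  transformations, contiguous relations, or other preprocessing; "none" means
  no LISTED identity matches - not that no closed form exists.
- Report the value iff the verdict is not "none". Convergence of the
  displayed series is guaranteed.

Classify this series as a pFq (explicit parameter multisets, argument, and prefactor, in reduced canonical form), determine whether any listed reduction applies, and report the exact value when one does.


Key step: x = -1 and factor the ratio over Q (C = 6): negated roots = parameters.
Ratio: r(k) = -1 * (k-\frac{1}{3}) (k+3) / [(k+\frac{13}{3}) (k+1)] ; factor over Q: parameters, x = -1, and C = 6.

At argument -1: a 2F1 with upper {-\frac{1}{3}, 3}, lower {\frac{13}{3}}, scaled by C = 6. Verdict: none (x = -1): each listed identity misses the multisets {-\frac{1}{3}, 3} ; {\frac{13}{3}}.


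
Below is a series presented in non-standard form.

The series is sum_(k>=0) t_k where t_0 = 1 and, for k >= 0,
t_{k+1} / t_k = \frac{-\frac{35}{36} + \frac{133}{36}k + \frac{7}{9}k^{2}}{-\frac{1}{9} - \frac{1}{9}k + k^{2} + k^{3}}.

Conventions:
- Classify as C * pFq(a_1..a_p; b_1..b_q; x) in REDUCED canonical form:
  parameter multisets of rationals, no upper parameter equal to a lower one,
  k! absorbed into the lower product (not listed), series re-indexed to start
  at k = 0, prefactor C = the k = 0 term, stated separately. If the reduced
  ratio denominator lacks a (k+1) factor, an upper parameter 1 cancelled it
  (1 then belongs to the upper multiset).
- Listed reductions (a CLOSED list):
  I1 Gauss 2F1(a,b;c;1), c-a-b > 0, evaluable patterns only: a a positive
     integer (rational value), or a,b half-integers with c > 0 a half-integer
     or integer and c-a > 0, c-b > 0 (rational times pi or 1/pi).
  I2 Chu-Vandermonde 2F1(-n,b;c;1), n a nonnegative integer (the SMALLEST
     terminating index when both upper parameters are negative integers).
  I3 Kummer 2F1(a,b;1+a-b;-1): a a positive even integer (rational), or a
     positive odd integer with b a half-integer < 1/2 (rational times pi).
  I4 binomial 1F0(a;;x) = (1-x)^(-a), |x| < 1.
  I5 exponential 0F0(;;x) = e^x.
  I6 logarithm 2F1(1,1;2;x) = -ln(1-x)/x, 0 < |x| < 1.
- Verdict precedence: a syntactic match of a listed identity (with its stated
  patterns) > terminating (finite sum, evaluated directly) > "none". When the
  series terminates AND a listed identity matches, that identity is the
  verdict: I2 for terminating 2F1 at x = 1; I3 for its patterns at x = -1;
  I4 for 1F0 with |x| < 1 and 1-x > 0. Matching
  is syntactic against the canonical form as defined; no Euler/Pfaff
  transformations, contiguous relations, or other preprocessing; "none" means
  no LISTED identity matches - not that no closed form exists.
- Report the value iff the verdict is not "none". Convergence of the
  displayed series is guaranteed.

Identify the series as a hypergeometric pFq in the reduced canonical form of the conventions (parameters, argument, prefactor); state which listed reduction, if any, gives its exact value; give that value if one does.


This is 1 * 2F2(-\frac{1}{4}, 5; -\frac{1}{3}, \frac{1}{3}; \frac{7}{9}) in reduced canonical form. Verdict: none. A 2F2 with upper {-\frac{1}{4}, 5} fits none of I1-I6 at x = \frac{7}{9}; the sum runs forever.

First insight: from the first term 1: factor the ratio over Q (C = 1): negated roots = parameters.
Step ratio: r(k) = \frac{7}{9} * (k-\frac{1}{4}) (k+5) / [(k-\frac{1}{3}) (k+\frac{1}{3}) (k+1)] - rational in k. x = \frac{7}{9}; t_0 = 1; negate the roots.


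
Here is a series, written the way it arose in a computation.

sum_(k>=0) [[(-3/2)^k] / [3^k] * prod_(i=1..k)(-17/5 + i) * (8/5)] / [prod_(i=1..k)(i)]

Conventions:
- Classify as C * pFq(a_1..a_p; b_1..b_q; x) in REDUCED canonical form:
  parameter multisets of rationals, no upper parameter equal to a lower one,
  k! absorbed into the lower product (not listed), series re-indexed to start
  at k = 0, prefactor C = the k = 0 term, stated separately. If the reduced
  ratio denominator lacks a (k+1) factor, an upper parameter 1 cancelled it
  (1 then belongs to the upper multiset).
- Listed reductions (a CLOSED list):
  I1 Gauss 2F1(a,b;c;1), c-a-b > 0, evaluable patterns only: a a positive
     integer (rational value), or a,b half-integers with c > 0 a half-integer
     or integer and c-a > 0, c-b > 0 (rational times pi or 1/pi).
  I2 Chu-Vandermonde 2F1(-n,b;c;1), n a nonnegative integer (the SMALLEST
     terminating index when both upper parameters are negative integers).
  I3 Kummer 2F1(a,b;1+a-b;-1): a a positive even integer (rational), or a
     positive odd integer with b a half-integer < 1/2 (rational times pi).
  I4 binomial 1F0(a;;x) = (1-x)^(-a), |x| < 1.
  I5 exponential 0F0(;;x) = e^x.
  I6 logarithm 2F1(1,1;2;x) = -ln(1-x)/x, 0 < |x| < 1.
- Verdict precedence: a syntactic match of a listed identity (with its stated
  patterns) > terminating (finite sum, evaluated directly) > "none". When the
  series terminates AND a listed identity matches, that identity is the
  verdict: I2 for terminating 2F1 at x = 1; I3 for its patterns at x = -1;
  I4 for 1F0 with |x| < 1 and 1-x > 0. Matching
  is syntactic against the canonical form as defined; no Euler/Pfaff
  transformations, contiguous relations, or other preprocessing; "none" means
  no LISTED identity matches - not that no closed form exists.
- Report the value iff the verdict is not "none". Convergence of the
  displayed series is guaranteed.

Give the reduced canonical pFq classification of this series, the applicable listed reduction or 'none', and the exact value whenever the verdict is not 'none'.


At argument -1/2: a 1F0 with upper {-12/5}, lower {-}, scaled by C = 8/5. Verdict (x = -1/2): binomial (I4) applies (the 1F0 binomial series: exponent 12/5, x = -1/2). Exact value: (8/5) * (3/2)^(12/5).

Key observation: from the first term 8/5: the running product (C = 8/5, x = -1/2) telescopes to a rising factorial.
Step ratio: r(k) = (-1/2) * (k-12/5) / [(k+1)] - rational in k, leading ratio (-1/2); with t_0 = 8/5, classification follows.


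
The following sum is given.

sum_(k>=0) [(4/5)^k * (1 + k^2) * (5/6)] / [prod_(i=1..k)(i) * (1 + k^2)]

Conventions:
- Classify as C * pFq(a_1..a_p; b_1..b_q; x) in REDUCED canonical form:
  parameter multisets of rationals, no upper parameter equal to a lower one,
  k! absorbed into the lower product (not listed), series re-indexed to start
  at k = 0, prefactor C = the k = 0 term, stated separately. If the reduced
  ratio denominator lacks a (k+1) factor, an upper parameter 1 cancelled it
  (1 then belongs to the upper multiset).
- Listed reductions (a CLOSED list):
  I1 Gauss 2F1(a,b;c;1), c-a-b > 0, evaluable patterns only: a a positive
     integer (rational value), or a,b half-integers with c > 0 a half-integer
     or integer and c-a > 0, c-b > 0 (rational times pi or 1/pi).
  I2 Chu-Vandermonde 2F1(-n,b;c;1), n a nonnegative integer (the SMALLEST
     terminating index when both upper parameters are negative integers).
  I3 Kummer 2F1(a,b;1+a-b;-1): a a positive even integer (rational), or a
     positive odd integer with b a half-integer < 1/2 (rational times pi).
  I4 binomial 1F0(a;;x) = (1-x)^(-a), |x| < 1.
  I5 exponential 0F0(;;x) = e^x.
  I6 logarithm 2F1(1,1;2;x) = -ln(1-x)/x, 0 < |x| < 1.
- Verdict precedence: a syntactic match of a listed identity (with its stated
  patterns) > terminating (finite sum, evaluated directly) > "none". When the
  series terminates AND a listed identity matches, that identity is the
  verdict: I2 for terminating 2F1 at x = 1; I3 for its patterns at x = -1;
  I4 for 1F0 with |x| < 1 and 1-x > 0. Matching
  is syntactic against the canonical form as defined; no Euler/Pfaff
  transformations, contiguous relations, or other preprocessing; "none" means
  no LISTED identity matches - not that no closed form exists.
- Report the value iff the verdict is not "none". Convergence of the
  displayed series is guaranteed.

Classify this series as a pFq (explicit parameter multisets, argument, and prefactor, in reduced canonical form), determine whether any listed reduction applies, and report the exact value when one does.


With C = 5/6: the canonical form is 0F0(-; -; 4/5). Verdict (x = 4/5): the I5 exponential reduction applies (the 0F0 exponential series at x = 4/5). Value: (5/6) * e^(4/5).

The tell: from the first term 5/6: the product of the first k integers (C = 5/6) is k!.
Term ratio: r(k) = (4/5) * 1 / [(k+1)] - rational in k. x = (4/5); t_0 = 5/6; negate the roots.
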